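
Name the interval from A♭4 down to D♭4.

perfect fifth

Descending from Ab4 to Db4 is the same interval as ascending Db4 to Ab4.
D to A spans five letter names (D-E-F-G-A): a fifth.
The perfect fifth spans 7 semitones, and Db4 to Ab4 is exactly 7 semitones — so this is a perfect fifth.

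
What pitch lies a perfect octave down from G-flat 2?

For an octave the letter name doesn't change: still G, an octave down.
Moving 12 semitones down from Gb2 (the size of a perfect octave) reaches Gb1.

G-flat 1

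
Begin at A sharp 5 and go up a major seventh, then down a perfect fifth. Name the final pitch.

A major seventh up from A#5 is G##6.
A perfect fifth down from G##6 is C##6.

C double-sharp 6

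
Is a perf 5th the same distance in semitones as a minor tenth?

No

7 semitones (perfect fifth) vs 15 semitones (minor tenth): not equal.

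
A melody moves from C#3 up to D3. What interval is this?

m2

C to D spans two letter names (C-D): a second.
At 1 semitone, C#3→D3 falls one short of a major second: minor.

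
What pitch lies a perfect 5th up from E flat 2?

B flat 2

Counting five letter names up from E lands on B.
A perfect fifth spans 7 semitones, so from Eb2 the target pitch is Bb2.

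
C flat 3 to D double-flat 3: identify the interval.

minor 2nd

C to D spans two letter names (C-D) — that makes it a second of some quality.
A major second would be 2 semitones, but Cb3 to Dbb3 is 1 — one semitone narrower, making it a minor second.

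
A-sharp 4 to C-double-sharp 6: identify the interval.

A to C spans three letter names (A-B-C), plus an octave, so the interval is some kind of tenth.
The major tenth spans 16 semitones, and A#4 to C##6 is exactly 16 semitones — so this is a major tenth.
(Equivalently, a compound major third: a major third plus an octave.)

major tenth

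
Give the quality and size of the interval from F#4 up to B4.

perfect 4th

F to B spans four letter names (F-G-A-B): a fourth.
Counting semitones, F#4→B4 is 5, which is the perfect fourth.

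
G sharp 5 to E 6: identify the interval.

G to E spans six letter names (G-A-B-C-D-E), so the interval is some kind of sixth.
At 8 semitones, G#5→E6 falls one short of a major sixth: minor.

m6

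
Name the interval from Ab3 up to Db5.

P11

A to D spans four letter names (A-B-C-D), plus an octave — that makes it an eleventh of some quality.
The perfect eleventh spans 17 semitones, and Ab3 to Db5 is exactly 17 semitones — so this is a perfect eleventh.
(Equivalently, a compound perfect fourth: a perfect fourth plus an octave.)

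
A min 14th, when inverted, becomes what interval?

First reduce the compound minor fourteenth to its simple form, a minor seventh.
The rule of nine gives the new number: 9 − 7 = 2, so a seventh becomes a second.
Quality inverts too: minor becomes major. That makes the inversion a major second.

major 2nd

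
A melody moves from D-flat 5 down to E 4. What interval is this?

diminished seventh

Descending from Db5 to E4 is the same interval as ascending E4 to Db5.
E to D spans seven letter names (E-F-G-A-B-C-D), so the interval is some kind of seventh.
The major seventh is 11 semitones; here we have 9, two semitones narrower: diminished.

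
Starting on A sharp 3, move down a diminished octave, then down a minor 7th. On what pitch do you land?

Down a diminished octave from A#3: A##2 (11 semitones down).
A##2 down a minor seventh → B##1 (10 semitones).

B double-sharp 1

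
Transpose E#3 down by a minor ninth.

D##2

The ninth's letter: E down two letter names plus an octave → D.
Moving 13 semitones down from E#3 (the size of a minor ninth) reaches D##2.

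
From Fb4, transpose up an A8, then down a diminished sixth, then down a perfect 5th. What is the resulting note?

D#4

An augmented octave up from Fb4 is F5.
A diminished sixth down from F5 is A#4.
Down a perfect fifth from A#4: D#4 (7 semitones down).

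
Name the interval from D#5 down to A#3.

perfect eleventh

Descending from D#5 to A#3 is the same interval as ascending A#3 to D#5.
A to D spans four letter names (A-B-C-D), plus an octave: an eleventh.
A#3 to D#5 is 17 semitones, matching the perfect eleventh exactly, so the quality is perfect.
(Equivalently, a compound perfect fourth: a perfect fourth plus an octave.)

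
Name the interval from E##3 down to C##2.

M10

Descending from E##3 to C##2 is the same interval as ascending C##2 to E##3.
C to E spans three letter names (C-D-E), plus an octave — that makes it a tenth of some quality.
Counting semitones, C##2→E##3 is 16, which is the major tenth.
(Equivalently, a compound major third: a major third plus an octave.)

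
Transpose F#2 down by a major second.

E2

Two letter names down from F: E.
A major second is 2 semitones; 2 semitones down from F#2 gives E2.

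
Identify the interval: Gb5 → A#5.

G to A spans two letter names (G-A), so the interval is some kind of second.
The major second is 2 semitones; here we have 4, two semitones wider: doubly augmented.

AA2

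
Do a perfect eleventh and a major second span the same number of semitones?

No

17 semitones (perfect eleventh) vs 2 semitones (major second): not equal.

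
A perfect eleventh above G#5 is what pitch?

C#7

The eleventh's letter: G up four letter names plus an octave → C.
Moving 17 semitones up from G#5 (the size of a perfect eleventh) reaches C#7.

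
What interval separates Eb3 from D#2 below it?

diminished 9th

Descending from Eb3 to D#2 is the same interval as ascending D#2 to Eb3.
D to E spans two letter names (D-E), plus an octave — that makes it a ninth of some quality.
The major ninth is 14 semitones; here we have 12, two semitones narrower: diminished.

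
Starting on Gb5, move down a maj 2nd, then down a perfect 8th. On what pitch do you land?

A major second down from Gb5 is Fb5.
Fb5 down a perfect octave → Fb4 (12 semitones).

Fb4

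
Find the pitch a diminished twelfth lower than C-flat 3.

F 1

Five letters down from C (plus an octave) reaches F.
A diminished twelfth is 18 semitones; 18 semitones down from Cb3 gives F1.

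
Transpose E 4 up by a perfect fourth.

A 4

Counting four letter names up from E lands on A.
Moving 5 semitones up from E4 (the size of a perfect fourth) reaches A4.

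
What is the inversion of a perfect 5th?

Inverted interval numbers add to nine, so a fifth pairs with a fourth (5 + 4 = 9).
The quality also flips — perfect stays perfect — giving a perfect fourth.

perfect fourth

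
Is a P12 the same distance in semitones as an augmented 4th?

A perfect twelfth is 19 semitones but an augmented fourth is 6 semitones — different sizes.

No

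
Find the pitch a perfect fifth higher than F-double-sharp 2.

Counting five letter names up from F lands on C.
Moving 7 semitones up from F##2 (the size of a perfect fifth) reaches C##3.

C-double-sharp 3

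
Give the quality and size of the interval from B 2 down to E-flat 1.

augmented 12th

Descending from B2 to Eb1 is the same interval as ascending Eb1 to B2.
E to B spans five letter names (E-F-G-A-B), plus an octave, so the interval is some kind of twelfth.
A perfect twelfth would be 19 semitones; Eb1 to B2 is 20, one semitone wider, so the interval is augmented.
(Equivalently, a compound augmented fifth: an augmented fifth plus an octave.)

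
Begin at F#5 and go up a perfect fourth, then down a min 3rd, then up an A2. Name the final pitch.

A perfect fourth up from F#5 is B5.
B5 down a minor third → G#5 (3 semitones).
G#5 up an augmented second → A##5 (3 semitones).

A##5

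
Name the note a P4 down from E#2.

B#1

Four letter names down from E: B.
A perfect fourth spans 5 semitones, so from E#2 the target pitch is B#1.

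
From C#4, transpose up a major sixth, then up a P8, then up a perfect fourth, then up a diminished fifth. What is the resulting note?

A6

A major sixth up from C#4 is A#4.
A perfect octave up from A#4 is A#5.
A perfect fourth up from A#5 is D#6.
A diminished fifth up from D#6 is A6.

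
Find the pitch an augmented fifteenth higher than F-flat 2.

F 4

The letter stays F (same as the start), shifted two octaves up.
An augmented fifteenth spans 25 semitones, so from Fb2 the target pitch is F4.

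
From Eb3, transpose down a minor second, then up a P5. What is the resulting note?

A3

Down a minor second from Eb3: D3 (1 semitone down).
Up a perfect fifth from D3: A3 (7 semitones up).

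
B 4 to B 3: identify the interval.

perfect octave

Descending from B4 to B3 is the same interval as ascending B3 to B4.
B to B is the same letter name, plus an octave — that makes it an octave of some quality.
B3 to B4 is 12 semitones, matching the perfect octave exactly, so the quality is perfect.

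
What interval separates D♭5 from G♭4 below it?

P5

Descending from Db5 to Gb4 is the same interval as ascending Gb4 to Db5.
G to D spans five letter names (G-A-B-C-D), so the interval is some kind of fifth.
Counting semitones, Gb4→Db5 is 7, which is the perfect fifth.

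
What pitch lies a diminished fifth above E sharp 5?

Five letter names up from E: B.
A diminished fifth spans 6 semitones, so from E#5 the target pitch is B5.

B 5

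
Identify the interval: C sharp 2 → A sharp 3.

C to A spans six letter names (C-D-E-F-G-A), plus an octave — that makes it a thirteenth of some quality.
The major thirteenth spans 21 semitones, and C#2 to A#3 is exactly 21 semitones — so this is a major thirteenth.
(Equivalently, a compound major sixth: a major sixth plus an octave.)

M13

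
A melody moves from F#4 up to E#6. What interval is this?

major 14th

F to E spans seven letter names (F-G-A-B-C-D-E), plus an octave — that makes it a fourteenth of some quality.
Counting semitones, F#4→E#6 is 23, which is the major fourteenth.
(Equivalently, a compound major seventh: a major seventh plus an octave.)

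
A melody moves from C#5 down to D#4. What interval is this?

Descending from C#5 to D#4 is the same interval as ascending D#4 to C#5.
D to C spans seven letter names (D-E-F-G-A-B-C): a seventh.
At 10 semitones, D#4→C#5 falls one short of a major seventh: minor.

m7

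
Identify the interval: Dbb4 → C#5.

D to C spans seven letter names (D-E-F-G-A-B-C): a seventh.
A major seventh would be 11 semitones; Dbb4 to C#5 is 13, two semitones wider, so the interval is doubly augmented.

AA7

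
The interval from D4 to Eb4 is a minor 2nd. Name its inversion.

The rule of nine gives the new number: 9 − 2 = 7, so a second becomes a seventh.
And minor becomes major under inversion, so we get a major seventh.

major 7th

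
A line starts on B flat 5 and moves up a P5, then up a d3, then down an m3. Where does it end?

Bb5 up a perfect fifth → F6 (7 semitones).
A diminished third up from F6 is Abb6.
A minor third down from Abb6 is Fb6.

F flat 6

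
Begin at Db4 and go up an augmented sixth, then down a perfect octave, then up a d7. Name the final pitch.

Ab4

An augmented sixth up from Db4 is B4.
B4 down a perfect octave → B3 (12 semitones).
A diminished seventh up from B3 is Ab4.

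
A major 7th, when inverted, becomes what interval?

m2

The rule of nine gives the new number: 9 − 7 = 2, so a seventh becomes a second.
And major becomes minor under inversion, so we get a minor second.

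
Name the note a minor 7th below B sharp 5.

The seventh takes the letter from B down to C.
A minor seventh is 10 semitones; 10 semitones down from B#5 gives C##5.

C double-sharp 5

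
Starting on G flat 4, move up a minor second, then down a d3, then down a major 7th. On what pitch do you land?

A minor second up from Gb4 is Abb4.
A diminished third down from Abb4 is F4.
A major seventh down from F4 is Gb3.

G flat 3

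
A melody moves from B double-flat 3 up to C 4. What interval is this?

augmented second

B to C spans two letter names (B-C): a second.
Bbb3 to C4 spans 3 semitones — one semitone wider than the major second (2) — giving an augmented second.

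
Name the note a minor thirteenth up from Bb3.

The thirteenth's letter: B up six letter names plus an octave → G.
Moving 20 semitones up from Bb3 (the size of a minor thirteenth) reaches Gb5.

Gb5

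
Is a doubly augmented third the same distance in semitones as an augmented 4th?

A doubly augmented third = 6 semitones = an augmented fourth; enharmonically equal.

Yes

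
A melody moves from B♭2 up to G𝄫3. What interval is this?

diminished 6th

B to G spans six letter names (B-C-D-E-F-G) — that makes it a sixth of some quality.
Bb2 to Gbb3 spans 7 semitones — two semitones narrower than the major sixth (9) — giving a diminished sixth.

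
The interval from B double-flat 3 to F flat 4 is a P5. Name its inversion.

The rule of nine gives the new number: 9 − 5 = 4, so a fifth becomes a fourth.
The quality also flips — perfect stays perfect — giving a perfect fourth.

perfect fourth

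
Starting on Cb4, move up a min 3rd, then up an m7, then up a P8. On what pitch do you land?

Dbb6

Cb4 up a minor third → Ebb4 (3 semitones).
Up a minor seventh from Ebb4: Dbb5 (10 semitones up).
A perfect octave up from Dbb5 is Dbb6.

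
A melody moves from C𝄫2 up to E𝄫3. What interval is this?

C to E spans three letter names (C-D-E), plus an octave, so the interval is some kind of tenth.
Counting semitones, Cbb2→Ebb3 is 16, which is the major tenth.
(Equivalently, a compound major third: a major third plus an octave.)

major tenth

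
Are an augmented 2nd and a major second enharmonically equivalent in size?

An augmented second spans 3 semitones; a major second spans 2 semitones. They differ by 1.

No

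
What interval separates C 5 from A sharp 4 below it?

Descending from C5 to A#4 is the same interval as ascending A#4 to C5.
A to C spans three letter names (A-B-C): a third.
A major third would be 4 semitones; A#4 to C5 is 2, two semitones narrower, so the interval is diminished.

diminished 3rd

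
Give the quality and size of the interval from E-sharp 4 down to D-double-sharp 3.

Descending from E#4 to D##3 is the same interval as ascending D##3 to E#4.
D to E spans two letter names (D-E), plus an octave: a ninth.
At 13 semitones, D##3→E#4 falls one short of a major ninth: minor.
(Equivalently, a compound minor second: a minor second plus an octave.)

minor 9th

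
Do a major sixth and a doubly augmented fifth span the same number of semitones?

Yes

A major sixth spans 9 semitones, and a doubly augmented fifth also spans 9 semitones — they're enharmonic.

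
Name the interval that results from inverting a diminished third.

Interval numbers invert to sum to nine: 3 + 6 = 9, so a third inverts to a sixth.
Quality inverts too: diminished becomes augmented. That makes the inversion an augmented sixth.

augmented sixth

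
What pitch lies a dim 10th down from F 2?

D-sharp 1

The tenth's letter: F down three letter names plus an octave → D.
A diminished tenth spans 14 semitones, so from F2 the target pitch is D#1.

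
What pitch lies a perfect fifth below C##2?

The fifth takes the letter from C down to F.
Moving 7 semitones down from C##2 (the size of a perfect fifth) reaches F##1.

F##1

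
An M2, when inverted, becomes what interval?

Inverted interval numbers add to nine, so a second pairs with a seventh (2 + 7 = 9).
Quality inverts too: major becomes minor. That makes the inversion a minor seventh.

minor 7th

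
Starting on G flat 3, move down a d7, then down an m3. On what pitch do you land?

F sharp 2

Down a diminished seventh from Gb3: A2 (9 semitones down).
A minor third down from A2 is F#2.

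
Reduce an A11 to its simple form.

augmented fourth

Each octave removed subtracts seven from the number: 11 − 7 = 4.
That makes an augmented eleventh a compound augmented fourth — an octave plus an augmented fourth.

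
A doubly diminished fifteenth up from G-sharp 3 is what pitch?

G-flat 5

The letter stays G (same as the start), shifted two octaves up.
A doubly diminished fifteenth is 22 semitones; 22 semitones up from G#3 gives Gb5.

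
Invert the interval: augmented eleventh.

First reduce the compound augmented eleventh to its simple form, an augmented fourth.
The rule of nine gives the new number: 9 − 4 = 5, so a fourth becomes a fifth.
And augmented becomes diminished under inversion, so we get a diminished fifth.

d5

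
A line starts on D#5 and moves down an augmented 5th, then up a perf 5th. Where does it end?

D5

Down an augmented fifth from D#5: G4 (8 semitones down).
Up a perfect fifth from G4: D5 (7 semitones up).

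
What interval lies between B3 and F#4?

perfect 5th

B to F spans five letter names (B-C-D-E-F): a fifth.
B3 to F#4 is 7 semitones, matching the perfect fifth exactly, so the quality is perfect.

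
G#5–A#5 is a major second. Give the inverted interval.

m7

Interval numbers invert to sum to nine: 2 + 7 = 9, so a second inverts to a seventh.
Quality inverts too: major becomes minor. That makes the inversion a minor seventh.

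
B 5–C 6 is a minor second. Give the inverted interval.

Interval numbers invert to sum to nine: 2 + 7 = 9, so a second inverts to a seventh.
And minor becomes major under inversion, so we get a major seventh.

M7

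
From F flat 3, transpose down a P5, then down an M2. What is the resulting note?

A double-flat 2

A perfect fifth down from Fb3 is Bbb2.
Down a major second from Bbb2: Abb2 (2 semitones down).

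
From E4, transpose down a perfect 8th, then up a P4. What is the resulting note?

A3

E4 down a perfect octave → E3 (12 semitones).
E3 up a perfect fourth → A3 (5 semitones).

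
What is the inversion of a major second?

m7

Interval numbers invert to sum to nine: 2 + 7 = 9, so a second inverts to a seventh.
And major becomes minor under inversion, so we get a minor seventh.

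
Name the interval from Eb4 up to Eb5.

perfect octave

E to E is the same letter name, plus an octave — that makes it an octave of some quality.
Eb4 to Eb5 is 12 semitones, matching the perfect octave exactly, so the quality is perfect.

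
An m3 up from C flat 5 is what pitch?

Counting three letter names up from C lands on E.
A minor third is 3 semitones; 3 semitones up from Cb5 gives Ebb5.

E double-flat 5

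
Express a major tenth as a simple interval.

M3

Subtracting seven from the interval number removes an octave: 10 − 7 = 3.
So a major tenth is an octave plus a major third. The quality is unchanged.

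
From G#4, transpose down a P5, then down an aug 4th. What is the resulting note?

G#4 down a perfect fifth → C#4 (7 semitones).
Down an augmented fourth from C#4: G3 (6 semitones down).

G3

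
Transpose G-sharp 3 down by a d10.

The tenth's letter: G down three letter names plus an octave → E.
A diminished tenth is 14 semitones; 14 semitones down from G#3 gives E##2.

E-double-sharp 2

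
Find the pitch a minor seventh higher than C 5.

Seven letter names up from C: B.
A minor seventh is 10 semitones; 10 semitones up from C5 gives Bb5.

B-flat 5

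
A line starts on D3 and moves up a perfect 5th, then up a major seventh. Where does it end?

G#4

Up a perfect fifth from D3: A3 (7 semitones up).
A major seventh up from A3 is G#4.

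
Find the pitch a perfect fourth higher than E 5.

The fourth takes the letter from E up to A.
A perfect fourth is 5 semitones; 5 semitones up from E5 gives A5.

A 5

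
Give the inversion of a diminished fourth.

A5

Inverted interval numbers add to nine, so a fourth pairs with a fifth (4 + 5 = 9).
And diminished becomes augmented under inversion, so we get an augmented fifth.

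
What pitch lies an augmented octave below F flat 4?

F double-flat 3

For an octave the letter name doesn't change: still F, an octave down.
An augmented octave spans 13 semitones, so from Fb4 the target pitch is Fbb3.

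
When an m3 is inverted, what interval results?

Interval numbers invert to sum to nine: 3 + 6 = 9, so a third inverts to a sixth.
And minor becomes major under inversion, so we get a major sixth.

M6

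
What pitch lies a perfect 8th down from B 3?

B 2

The letter stays B (same as the start), shifted an octave down.
A perfect octave spans 12 semitones, so from B3 the target pitch is B2.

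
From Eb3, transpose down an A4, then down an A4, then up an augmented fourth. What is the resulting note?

Eb3 down an augmented fourth → Bbb2 (6 semitones).
An augmented fourth down from Bbb2 is Fbb2.
Up an augmented fourth from Fbb2: Bbb2 (6 semitones up).

Bbb2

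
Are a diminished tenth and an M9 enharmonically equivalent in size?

A diminished tenth spans 14 semitones, and a major ninth also spans 14 semitones — they're enharmonic.

Yes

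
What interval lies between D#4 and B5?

minor 13th

D to B spans six letter names (D-E-F-G-A-B), plus an octave, so the interval is some kind of thirteenth.
D#4 to B5 is 20 semitones, a half step short of the major thirteenth (21), so this is minor.
(Equivalently, a compound minor sixth: a minor sixth plus an octave.)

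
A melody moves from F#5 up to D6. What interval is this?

minor sixth

F to D spans six letter names (F-G-A-B-C-D) — that makes it a sixth of some quality.
A major sixth would be 9 semitones, but F#5 to D6 is 8 — one semitone narrower, making it a minor sixth.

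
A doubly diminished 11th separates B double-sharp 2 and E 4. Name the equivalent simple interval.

dd4

Subtracting seven from the interval number removes an octave: 11 − 7 = 4.
Quality carries through unchanged, so the simple form is a doubly diminished fourth.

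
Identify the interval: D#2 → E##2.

D to E spans two letter names (D-E), so the interval is some kind of second.
D#2 to E##2 spans 3 semitones — one semitone wider than the major second (2) — giving an augmented second.

augmented second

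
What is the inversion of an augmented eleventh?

First reduce the compound augmented eleventh to its simple form, an augmented fourth.
Inverted interval numbers add to nine, so a fourth pairs with a fifth (4 + 5 = 9).
The quality also flips — augmented becomes diminished — giving a diminished fifth.

diminished fifth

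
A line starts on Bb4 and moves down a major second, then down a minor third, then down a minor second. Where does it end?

Bb4 down a major second → Ab4 (2 semitones).
A minor third down from Ab4 is F4.
F4 down a minor second → E4 (1 semitone).

E4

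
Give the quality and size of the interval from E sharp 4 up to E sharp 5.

perfect octave

E to E is the same letter name, plus an octave: an octave.
E#4 to E#5 is 12 semitones, matching the perfect octave exactly, so the quality is perfect.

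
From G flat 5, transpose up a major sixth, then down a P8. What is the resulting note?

A major sixth up from Gb5 is Eb6.
Eb6 down a perfect octave → Eb5 (12 semitones).

E flat 5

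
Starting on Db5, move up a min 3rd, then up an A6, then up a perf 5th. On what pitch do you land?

Up a minor third from Db5: Fb5 (3 semitones up).
Fb5 up an augmented sixth → D6 (10 semitones).
A perfect fifth up from D6 is A6.

A6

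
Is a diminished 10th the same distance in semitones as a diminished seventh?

No

14 semitones (diminished tenth) vs 9 semitones (diminished seventh): not equal.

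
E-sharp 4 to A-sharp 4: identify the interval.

perfect fourth

E to A spans four letter names (E-F-G-A) — that makes it a fourth of some quality.
E#4 to A#4 is 5 semitones, matching the perfect fourth exactly, so the quality is perfect.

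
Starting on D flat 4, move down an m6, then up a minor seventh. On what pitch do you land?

Db4 down a minor sixth → F3 (8 semitones).
F3 up a minor seventh → Eb4 (10 semitones).

E flat 4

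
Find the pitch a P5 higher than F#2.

Counting five letter names up from F lands on C.
A perfect fifth is 7 semitones; 7 semitones up from F#2 gives C#3.

C#3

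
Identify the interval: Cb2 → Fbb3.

C to F spans four letter names (C-D-E-F), plus an octave, so the interval is some kind of eleventh.
Cb2 to Fbb3 spans 16 semitones — one semitone narrower than the perfect eleventh (17) — giving a diminished eleventh.
(Equivalently, a compound diminished fourth: a diminished fourth plus an octave.)

diminished 11th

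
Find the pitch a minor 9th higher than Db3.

Counting two letter names plus an octave up from D lands on E.
Moving 13 semitones up from Db3 (the size of a minor ninth) reaches Ebb4.

Ebb4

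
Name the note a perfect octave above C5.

The letter stays C (same as the start), shifted an octave up.
A perfect octave is 12 semitones; 12 semitones up from C5 gives C6.

C6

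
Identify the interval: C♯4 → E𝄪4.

A3

C to E spans three letter names (C-D-E) — that makes it a third of some quality.
A major third would be 4 semitones; C#4 to E##4 is 5, one semitone wider, so the interval is augmented.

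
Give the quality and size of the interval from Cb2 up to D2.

C to D spans two letter names (C-D), so the interval is some kind of second.
Cb2 to D2 spans 3 semitones — one semitone wider than the major second (2) — giving an augmented second.

augmented second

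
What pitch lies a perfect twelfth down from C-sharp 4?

F-sharp 2

Five letters down from C (plus an octave) reaches F.
A perfect twelfth is 19 semitones; 19 semitones down from C#4 gives F#2.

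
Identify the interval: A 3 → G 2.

Descending from A3 to G2 is the same interval as ascending G2 to A3.
G to A spans two letter names (G-A), plus an octave — that makes it a ninth of some quality.
The major ninth spans 14 semitones, and G2 to A3 is exactly 14 semitones — so this is a major ninth.
(Equivalently, a compound major second: a major second plus an octave.)

major ninth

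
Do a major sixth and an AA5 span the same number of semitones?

A major sixth spans 9 semitones, and a doubly augmented fifth also spans 9 semitones — they're enharmonic.

Yes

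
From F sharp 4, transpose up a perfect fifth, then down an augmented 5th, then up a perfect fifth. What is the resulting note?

C 5

F#4 up a perfect fifth → C#5 (7 semitones).
Down an augmented fifth from C#5: F4 (8 semitones down).
A perfect fifth up from F4 is C5.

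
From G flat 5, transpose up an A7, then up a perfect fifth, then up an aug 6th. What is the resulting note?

Gb5 up an augmented seventh → F#6 (12 semitones).
F#6 up a perfect fifth → C#7 (7 semitones).
Up an augmented sixth from C#7: A##7 (10 semitones up).

A double-sharp 7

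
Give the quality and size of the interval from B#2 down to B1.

Descending from B#2 to B1 is the same interval as ascending B1 to B#2.
B to B is the same letter name, plus an octave — that makes it an octave of some quality.
A perfect octave would be 12 semitones; B1 to B#2 is 13, one semitone wider, so the interval is augmented.

augmented octave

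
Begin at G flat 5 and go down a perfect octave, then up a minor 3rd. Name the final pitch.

B double-flat 4

Gb5 down a perfect octave → Gb4 (12 semitones).
Gb4 up a minor third → Bbb4 (3 semitones).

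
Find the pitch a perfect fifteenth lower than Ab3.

Ab1

The letter stays A (same as the start), shifted two octaves down.
A perfect fifteenth is 24 semitones; 24 semitones down from Ab3 gives Ab1.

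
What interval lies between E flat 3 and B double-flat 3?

E to B spans five letter names (E-F-G-A-B) — that makes it a fifth of some quality.
The perfect fifth is 7 semitones; here we have 6, one semitone narrower: diminished.

diminished fifth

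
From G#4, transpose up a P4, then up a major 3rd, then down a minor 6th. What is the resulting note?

A perfect fourth up from G#4 is C#5.
Up a major third from C#5: E#5 (4 semitones up).
A minor sixth down from E#5 is G##4.

G##4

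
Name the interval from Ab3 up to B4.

augmented ninth

A to B spans two letter names (A-B), plus an octave — that makes it a ninth of some quality.
The major ninth is 14 semitones; here we have 15, one semitone wider: augmented.
(Equivalently, a compound augmented second: an augmented second plus an octave.)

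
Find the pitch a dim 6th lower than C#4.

E##3

Counting six letter names down from C lands on E.
Moving 7 semitones down from C#4 (the size of a diminished sixth) reaches E##3.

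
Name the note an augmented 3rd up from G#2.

B##2

The third takes the letter from G up to B.
An augmented third is 5 semitones; 5 semitones up from G#2 gives B##2.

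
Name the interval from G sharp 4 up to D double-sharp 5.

A5

G to D spans five letter names (G-A-B-C-D), so the interval is some kind of fifth.
The perfect fifth is 7 semitones; here we have 8, one semitone wider: augmented.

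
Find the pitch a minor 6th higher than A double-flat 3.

Six letter names up from A: F.
A minor sixth spans 8 semitones, so from Abb3 the target pitch is Fbb4.

F double-flat 4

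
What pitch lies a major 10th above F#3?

A#4

The tenth's letter: F up three letter names plus an octave → A.
A major tenth spans 16 semitones, so from F#3 the target pitch is A#4.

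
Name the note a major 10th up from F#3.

A#4

Three letters up from F (plus an octave) reaches A.
A major tenth is 16 semitones; 16 semitones up from F#3 gives A#4.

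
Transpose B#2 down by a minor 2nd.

A##2

The second takes the letter from B down to A.
A minor second spans 1 semitone, so from B#2 the target pitch is A##2.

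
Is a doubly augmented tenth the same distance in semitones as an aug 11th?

Yes

Both span 18 semitones: a doubly augmented tenth and an augmented eleventh are the same chromatic distance.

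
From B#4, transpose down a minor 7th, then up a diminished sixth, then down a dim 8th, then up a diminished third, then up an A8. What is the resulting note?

C#5

A minor seventh down from B#4 is C##4.
A diminished sixth up from C##4 is A4.
A diminished octave down from A4 is A#3.
Up a diminished third from A#3: C4 (2 semitones up).
Up an augmented octave from C4: C#5 (13 semitones up).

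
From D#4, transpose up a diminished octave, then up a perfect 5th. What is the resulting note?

A5

D#4 up a diminished octave → D5 (11 semitones).
Up a perfect fifth from D5: A5 (7 semitones up).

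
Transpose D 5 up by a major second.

E 5

The second takes the letter from D up to E.
A major second spans 2 semitones, so from D5 the target pitch is E5.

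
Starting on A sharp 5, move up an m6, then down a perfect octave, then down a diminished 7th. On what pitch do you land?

Up a minor sixth from A#5: F#6 (8 semitones up).
A perfect octave down from F#6 is F#5.
Down a diminished seventh from F#5: G##4 (9 semitones down).

G double-sharp 4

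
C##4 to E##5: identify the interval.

major 10th

C to E spans three letter names (C-D-E), plus an octave, so the interval is some kind of tenth.
C##4 to E##5 is 16 semitones, matching the major tenth exactly, so the quality is major.
(Equivalently, a compound major third: a major third plus an octave.)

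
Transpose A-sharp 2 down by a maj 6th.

Six letter names down from A: C.
A major sixth is 9 semitones; 9 semitones down from A#2 gives C#2.

C-sharp 2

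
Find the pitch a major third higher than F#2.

Counting three letter names up from F lands on A.
A major third is 4 semitones; 4 semitones up from F#2 gives A#2.

A#2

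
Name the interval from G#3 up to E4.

minor sixth

G to E spans six letter names (G-A-B-C-D-E) — that makes it a sixth of some quality.
A major sixth would be 9 semitones, but G#3 to E4 is 8 — one semitone narrower, making it a minor sixth.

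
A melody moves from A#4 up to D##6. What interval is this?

A to D spans four letter names (A-B-C-D), plus an octave — that makes it an eleventh of some quality.
A#4 to D##6 spans 18 semitones — one semitone wider than the perfect eleventh (17) — giving an augmented eleventh.
(Equivalently, a compound augmented fourth: an augmented fourth plus an octave.)

augmented eleventh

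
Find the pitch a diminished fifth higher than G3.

Db4

Five letter names up from G: D.
A diminished fifth spans 6 semitones, so from G3 the target pitch is Db4.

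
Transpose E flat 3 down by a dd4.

Counting four letter names down from E lands on B.
A doubly diminished fourth spans 3 semitones, so from Eb3 the target pitch is B#2.

B sharp 2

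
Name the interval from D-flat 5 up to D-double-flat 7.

D to D is the same letter name, plus 2 octaves — that makes it a fifteenth of some quality.
Db5 to Dbb7 spans 23 semitones — one semitone narrower than the perfect fifteenth (24) — giving a diminished fifteenth.
(Equivalently, a compound diminished octave: a diminished octave plus an octave.)

diminished fifteenth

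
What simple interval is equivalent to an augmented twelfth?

Each octave removed subtracts seven from the number: 12 − 7 = 5.
Quality carries through unchanged, so the simple form is an augmented fifth.

augmented fifth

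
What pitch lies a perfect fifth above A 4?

E 5

Counting five letter names up from A lands on E.
A perfect fifth spans 7 semitones, so from A4 the target pitch is E5.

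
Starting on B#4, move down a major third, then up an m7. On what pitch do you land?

A major third down from B#4 is G#4.
G#4 up a minor seventh → F#5 (10 semitones).

F#5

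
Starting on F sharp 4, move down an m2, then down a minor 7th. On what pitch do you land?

F double-sharp 3

Down a minor second from F#4: E#4 (1 semitone down).
Down a minor seventh from E#4: F##3 (10 semitones down).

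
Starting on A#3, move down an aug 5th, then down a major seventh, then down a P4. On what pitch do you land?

Down an augmented fifth from A#3: D3 (8 semitones down).
D3 down a major seventh → Eb2 (11 semitones).
A perfect fourth down from Eb2 is Bb1.

Bb1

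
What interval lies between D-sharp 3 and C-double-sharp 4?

major seventh

D to C spans seven letter names (D-E-F-G-A-B-C): a seventh.
The major seventh spans 11 semitones, and D#3 to C##4 is exactly 11 semitones — so this is a major seventh.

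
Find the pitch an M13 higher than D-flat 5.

B-flat 6

The thirteenth's letter: D up six letter names plus an octave → B.
A major thirteenth is 21 semitones; 21 semitones up from Db5 gives Bb6.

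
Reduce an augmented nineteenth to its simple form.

A5

Each octave removed subtracts seven from the number: 19 − 14 = 5.
Quality carries through unchanged, so the simple form is an augmented fifth.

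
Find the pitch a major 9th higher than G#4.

A#5

Counting two letter names plus an octave up from G lands on A.
A major ninth is 14 semitones; 14 semitones up from G#4 gives A#5.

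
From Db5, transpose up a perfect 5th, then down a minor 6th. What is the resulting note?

A perfect fifth up from Db5 is Ab5.
A minor sixth down from Ab5 is C5.

C5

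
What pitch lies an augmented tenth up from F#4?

A##5

Three letters up from F (plus an octave) reaches A.
Moving 17 semitones up from F#4 (the size of an augmented tenth) reaches A##5.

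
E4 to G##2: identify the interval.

diminished 13th

Descending from E4 to G##2 is the same interval as ascending G##2 to E4.
G to E spans six letter names (G-A-B-C-D-E), plus an octave — that makes it a thirteenth of some quality.
The major thirteenth is 21 semitones; here we have 19, two semitones narrower: diminished.
(Equivalently, a compound diminished sixth: a diminished sixth plus an octave.)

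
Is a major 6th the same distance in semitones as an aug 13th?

A major sixth is 9 semitones but an augmented thirteenth is 22 semitones — different sizes.

No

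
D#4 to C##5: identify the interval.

major 7th

D to C spans seven letter names (D-E-F-G-A-B-C): a seventh.
Counting semitones, D#4→C##5 is 11, which is the major seventh.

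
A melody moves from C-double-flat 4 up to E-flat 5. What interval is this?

C to E spans three letter names (C-D-E), plus an octave, so the interval is some kind of tenth.
The major tenth is 16 semitones; here we have 17, one semitone wider: augmented.
(Equivalently, a compound augmented third: an augmented third plus an octave.)

augmented tenth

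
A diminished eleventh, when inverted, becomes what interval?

augmented 5th

First reduce the compound diminished eleventh to its simple form, a diminished fourth.
Interval numbers invert to sum to nine: 4 + 5 = 9, so a fourth inverts to a fifth.
Quality inverts too: diminished becomes augmented. That makes the inversion an augmented fifth.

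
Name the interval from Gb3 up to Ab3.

G to A spans two letter names (G-A) — that makes it a second of some quality.
The major second spans 2 semitones, and Gb3 to Ab3 is exactly 2 semitones — so this is a major second.

major second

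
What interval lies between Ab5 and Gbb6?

d7

A to G spans seven letter names (A-B-C-D-E-F-G): a seventh.
The major seventh is 11 semitones; here we have 9, two semitones narrower: diminished.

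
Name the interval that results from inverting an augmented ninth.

First reduce the compound augmented ninth to its simple form, an augmented second.
Interval numbers invert to sum to nine: 2 + 7 = 9, so a second inverts to a seventh.
The quality also flips — augmented becomes diminished — giving a diminished seventh.

diminished seventh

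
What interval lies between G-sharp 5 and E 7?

G to E spans six letter names (G-A-B-C-D-E), plus an octave: a thirteenth.
At 20 semitones, G#5→E7 falls one short of a major thirteenth: minor.
(Equivalently, a compound minor sixth: a minor sixth plus an octave.)

m13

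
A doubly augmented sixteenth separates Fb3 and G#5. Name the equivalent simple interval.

Take out 2 octaves (14 from the number): 16 − 14 = 2.
So a doubly augmented sixteenth is 2 octaves plus a doubly augmented second. The quality is unchanged.

AA2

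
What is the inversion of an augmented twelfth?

diminished fourth

First reduce the compound augmented twelfth to its simple form, an augmented fifth.
Inverted interval numbers add to nine, so a fifth pairs with a fourth (5 + 4 = 9).
Quality inverts too: augmented becomes diminished. That makes the inversion a diminished fourth.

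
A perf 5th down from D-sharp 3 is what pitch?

G-sharp 2

Five letter names down from D: G.
Moving 7 semitones down from D#3 (the size of a perfect fifth) reaches G#2.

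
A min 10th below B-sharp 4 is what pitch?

Counting three letter names plus an octave down from B lands on G.
A minor tenth is 15 semitones; 15 semitones down from B#4 gives G##3.

G-double-sharp 3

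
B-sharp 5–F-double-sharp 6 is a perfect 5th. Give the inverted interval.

perfect fourth

The rule of nine gives the new number: 9 − 5 = 4, so a fifth becomes a fourth.
Quality inverts too: perfect stays perfect. That makes the inversion a perfect fourth.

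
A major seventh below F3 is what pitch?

Counting seven letter names down from F lands on G.
A major seventh is 11 semitones; 11 semitones down from F3 gives Gb2.

Gb2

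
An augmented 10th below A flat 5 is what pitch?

Counting three letter names plus an octave down from A lands on F.
Moving 17 semitones down from Ab5 (the size of an augmented tenth) reaches Fbb4.

F double-flat 4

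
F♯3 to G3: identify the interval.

F to G spans two letter names (F-G), so the interval is some kind of second.
A major second would be 2 semitones, but F#3 to G3 is 1 — one semitone narrower, making it a minor second.

minor 2nd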